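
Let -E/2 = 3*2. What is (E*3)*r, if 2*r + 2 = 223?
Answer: -3978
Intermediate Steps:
r = 221/2 (r = -1 + (½)*223 = -1 + 223/2 = 221/2 ≈ 110.50)
E = -12 (E = -6*2 = -2*6 = -12)
(E*3)*r = -12*3*(221/2) = -36*221/2 = -3978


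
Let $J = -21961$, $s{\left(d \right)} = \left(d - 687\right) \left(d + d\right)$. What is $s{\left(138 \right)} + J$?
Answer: $-173485$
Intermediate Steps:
$s{\left(d \right)} = 2 d \left(-687 + d\right)$ ($s{\left(d \right)} = \left(-687 + d\right) 2 d = 2 d \left(-687 + d\right)$)
$s{\left(138 \right)} + J = 2 \cdot 138 \left(-687 + 138\right) - 21961 = 2 \cdot 138 \left(-549\right) - 21961 = -151524 - 21961 = -173485$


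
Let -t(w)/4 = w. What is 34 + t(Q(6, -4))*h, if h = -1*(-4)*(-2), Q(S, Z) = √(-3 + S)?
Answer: 34 + 32*√3 ≈ 89.426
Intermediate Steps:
t(w) = -4*w
h = -8 (h = 4*(-2) = -8)
34 + t(Q(6, -4))*h = 34 - 4*√(-3 + 6)*(-8) = 34 - 4*√3*(-8) = 34 + 32*√3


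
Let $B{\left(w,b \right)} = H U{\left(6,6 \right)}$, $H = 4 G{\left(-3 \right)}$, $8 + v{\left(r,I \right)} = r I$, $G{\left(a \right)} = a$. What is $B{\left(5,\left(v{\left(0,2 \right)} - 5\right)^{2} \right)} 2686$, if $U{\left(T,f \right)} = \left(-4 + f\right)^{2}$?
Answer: $-128928$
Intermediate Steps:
$v{\left(r,I \right)} = -8 + I r$ ($v{\left(r,I \right)} = -8 + r I = -8 + I r$)
$H = -12$ ($H = 4 \left(-3\right) = -12$)
$B{\left(w,b \right)} = -48$ ($B{\left(w,b \right)} = - 12 \left(-4 + 6\right)^{2} = - 12 \cdot 2^{2} = \left(-12\right) 4 = -48$)
$B{\left(5,\left(v{\left(0,2 \right)} - 5\right)^{2} \right)} 2686 = \left(-48\right) 2686 = -128928$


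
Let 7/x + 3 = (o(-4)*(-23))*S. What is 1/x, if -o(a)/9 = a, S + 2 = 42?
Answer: -33123/7 ≈ -4731.9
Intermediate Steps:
S = 40 (S = -2 + 42 = 40)
o(a) = -9*a
x = -7/33123 (x = 7/(-3 + (-9*(-4)*(-23))*40) = 7/(-3 + (36*(-23))*40) = 7/(-3 - 828*40) = 7/(-3 - 33120) = 7/(-33123) = 7*(-1/33123) = -7/33123 ≈ -0.00021133)
1/x = 1/(-7/33123) = -33123/7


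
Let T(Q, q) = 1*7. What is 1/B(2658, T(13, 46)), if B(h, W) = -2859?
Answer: -1/2859 ≈ -0.00034977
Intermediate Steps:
T(Q, q) = 7
1/B(2658, T(13, 46)) = 1/(-2859) = -1/2859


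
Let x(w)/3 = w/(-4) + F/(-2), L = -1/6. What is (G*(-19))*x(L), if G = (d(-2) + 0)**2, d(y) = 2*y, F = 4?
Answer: 1786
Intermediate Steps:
L = -1/6 (L = -1*1/6 = -1/6 ≈ -0.16667)
G = 16 (G = (2*(-2) + 0)**2 = (-4 + 0)**2 = (-4)**2 = 16)
x(w) = -6 - 3*w/4 (x(w) = 3*(w/(-4) + 4/(-2)) = 3*(w*(-1/4) + 4*(-1/2)) = 3*(-w/4 - 2) = 3*(-2 - w/4) = -6 - 3*w/4)
(G*(-19))*x(L) = (16*(-19))*(-6 - 3/4*(-1/6)) = -304*(-6 + 1/8) = -304*(-47/8) = 1786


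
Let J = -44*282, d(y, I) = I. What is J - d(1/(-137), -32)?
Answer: -12376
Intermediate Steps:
J = -12408
J - d(1/(-137), -32) = -12408 - 1*(-32) = -12408 + 32 = -12376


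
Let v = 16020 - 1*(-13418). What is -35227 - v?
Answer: -64665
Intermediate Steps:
v = 29438 (v = 16020 + 13418 = 29438)
-35227 - v = -35227 - 1*29438 = -35227 - 29438 = -64665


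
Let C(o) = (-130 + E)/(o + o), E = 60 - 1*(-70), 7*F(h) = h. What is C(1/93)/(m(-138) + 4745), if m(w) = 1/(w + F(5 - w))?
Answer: 0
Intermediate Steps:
F(h) = h/7
E = 130 (E = 60 + 70 = 130)
m(w) = 1/(5/7 + 6*w/7) (m(w) = 1/(w + (5 - w)/7) = 1/(w + (5/7 - w/7)) = 1/(5/7 + 6*w/7))
C(o) = 0 (C(o) = (-130 + 130)/(o + o) = 0/((2*o)) = 0*(1/(2*o)) = 0)
C(1/93)/(m(-138) + 4745) = 0/(7/(5 + 6*(-138)) + 4745) = 0/(7/(5 - 828) + 4745) = 0/(7/(-823) + 4745) = 0/(7*(-1/823) + 4745) = 0/(-7/823 + 4745) = 0/(3905128/823) = 0*(823/3905128) = 0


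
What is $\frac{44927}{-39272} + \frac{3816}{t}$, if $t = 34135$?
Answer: $- \frac{1383721193}{1340549720} \approx -1.0322$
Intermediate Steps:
$\frac{44927}{-39272} + \frac{3816}{t} = \frac{44927}{-39272} + \frac{3816}{34135} = 44927 \left(- \frac{1}{39272}\right) + 3816 \cdot \frac{1}{34135} = - \frac{44927}{39272} + \frac{3816}{34135} = - \frac{1383721193}{1340549720}$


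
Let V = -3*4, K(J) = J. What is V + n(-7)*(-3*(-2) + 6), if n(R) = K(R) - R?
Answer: -12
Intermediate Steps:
n(R) = 0 (n(R) = R - R = 0)
V = -12
V + n(-7)*(-3*(-2) + 6) = -12 + 0*(-3*(-2) + 6) = -12 + 0*(6 + 6) = -12 + 0*12 = -12 + 0 = -12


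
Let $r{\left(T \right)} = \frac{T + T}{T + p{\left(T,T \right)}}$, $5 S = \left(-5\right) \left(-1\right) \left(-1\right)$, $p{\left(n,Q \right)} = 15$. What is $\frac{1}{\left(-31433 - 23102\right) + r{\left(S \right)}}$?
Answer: $- \frac{7}{381746} \approx -1.8337 \cdot 10^{-5}$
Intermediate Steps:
$S = -1$ ($S = \frac{\left(-5\right) \left(-1\right) \left(-1\right)}{5} = \frac{5 \left(-1\right)}{5} = \frac{1}{5} \left(-5\right) = -1$)
$r{\left(T \right)} = \frac{2 T}{15 + T}$ ($r{\left(T \right)} = \frac{T + T}{T + 15} = \frac{2 T}{15 + T}$)
$\frac{1}{\left(-31433 - 23102\right) + r{\left(S \right)}} = \frac{1}{\left(-31433 - 23102\right) + 2 \left(-1\right) \frac{1}{15 - 1}} = \frac{1}{\left(-31433 - 23102\right) + 2 \left(-1\right) \frac{1}{14}} = \frac{1}{-54535 + 2 \left(-1\right) \frac{1}{14}} = \frac{1}{-54535 - \frac{1}{7}} = \frac{1}{- \frac{381746}{7}} = - \frac{7}{381746}$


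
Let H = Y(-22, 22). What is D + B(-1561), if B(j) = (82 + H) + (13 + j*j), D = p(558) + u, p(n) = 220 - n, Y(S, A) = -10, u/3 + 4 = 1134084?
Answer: 5838708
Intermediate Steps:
u = 3402240 (u = -12 + 3*1134084 = -12 + 3402252 = 3402240)
H = -10
D = 3401902 (D = (220 - 1*558) + 3402240 = (220 - 558) + 3402240 = -338 + 3402240 = 3401902)
B(j) = 85 + j² (B(j) = (82 - 10) + (13 + j*j) = 72 + (13 + j²) = 85 + j²)
D + B(-1561) = 3401902 + (85 + (-1561)²) = 3401902 + (85 + 2436721) = 3401902 + 2436806 = 5838708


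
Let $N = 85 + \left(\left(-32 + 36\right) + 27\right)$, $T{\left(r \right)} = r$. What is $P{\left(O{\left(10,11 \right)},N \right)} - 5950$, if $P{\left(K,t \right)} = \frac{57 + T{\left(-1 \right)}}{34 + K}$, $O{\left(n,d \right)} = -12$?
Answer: $- \frac{65422}{11} \approx -5947.5$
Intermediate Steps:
$N = 116$ ($N = 85 + \left(4 + 27\right) = 85 + 31 = 116$)
$P{\left(K,t \right)} = \frac{56}{34 + K}$ ($P{\left(K,t \right)} = \frac{57 - 1}{34 + K} = \frac{56}{34 + K}$)
$P{\left(O{\left(10,11 \right)},N \right)} - 5950 = \frac{56}{34 - 12} - 5950 = \frac{56}{22} - 5950 = 56 \cdot \frac{1}{22} - 5950 = \frac{28}{11} - 5950 = - \frac{65422}{11}$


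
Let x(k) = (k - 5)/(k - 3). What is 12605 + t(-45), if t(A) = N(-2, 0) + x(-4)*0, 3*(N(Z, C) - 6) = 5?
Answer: 37838/3 ≈ 12613.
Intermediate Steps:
N(Z, C) = 23/3 (N(Z, C) = 6 + (1/3)*5 = 6 + 5/3 = 23/3)
x(k) = (-5 + k)/(-3 + k)
t(A) = 23/3 (t(A) = 23/3 + ((-5 - 4)/(-3 - 4))*0 = 23/3 + (-9/(-7))*0 = 23/3 - 1/7*(-9)*0 = 23/3 + (9/7)*0 = 23/3 + 0 = 23/3)
12605 + t(-45) = 12605 + 23/3 = 37838/3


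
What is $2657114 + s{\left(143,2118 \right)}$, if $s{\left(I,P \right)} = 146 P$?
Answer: $2966342$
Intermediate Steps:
$2657114 + s{\left(143,2118 \right)} = 2657114 + 146 \cdot 2118 = 2657114 + 309228 = 2966342$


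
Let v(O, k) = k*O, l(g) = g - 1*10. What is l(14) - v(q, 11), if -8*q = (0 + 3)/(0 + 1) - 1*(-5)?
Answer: 15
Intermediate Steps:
q = -1 (q = -((0 + 3)/(0 + 1) - 1*(-5))/8 = -(3/1 + 5)/8 = -(3*1 + 5)/8 = -(3 + 5)/8 = -1/8*8 = -1)
l(g) = -10 + g (l(g) = g - 10 = -10 + g)
v(O, k) = O*k
l(14) - v(q, 11) = (-10 + 14) - (-1)*11 = 4 - 1*(-11) = 4 + 11 = 15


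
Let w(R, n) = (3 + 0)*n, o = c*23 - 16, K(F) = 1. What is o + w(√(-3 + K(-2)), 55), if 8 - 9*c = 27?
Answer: 904/9 ≈ 100.44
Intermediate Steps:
c = -19/9 (c = 8/9 - ⅑*27 = 8/9 - 3 = -19/9 ≈ -2.1111)
o = -581/9 (o = -19/9*23 - 16 = -437/9 - 16 = -581/9 ≈ -64.556)
w(R, n) = 3*n
o + w(√(-3 + K(-2)), 55) = -581/9 + 3*55 = -581/9 + 165 = 904/9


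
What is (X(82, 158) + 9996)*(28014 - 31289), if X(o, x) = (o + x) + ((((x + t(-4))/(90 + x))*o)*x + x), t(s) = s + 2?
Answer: -1882653400/31 ≈ -6.0731e+7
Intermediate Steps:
t(s) = 2 + s
X(o, x) = o + 2*x + o*x*(-2 + x)/(90 + x) (X(o, x) = (o + x) + ((((x + (2 - 4))/(90 + x))*o)*x + x) = (o + x) + ((((x - 2)/(90 + x))*o)*x + x) = (o + x) + ((((-2 + x)/(90 + x))*o)*x + x) = (o + x) + ((o*(-2 + x)/(90 + x))*x + x) = (o + x) + (o*x*(-2 + x)/(90 + x) + x) = (o + x) + (x + o*x*(-2 + x)/(90 + x)) = o + 2*x + o*x*(-2 + x)/(90 + x))
(X(82, 158) + 9996)*(28014 - 31289) = ((2*158**2 + 90*82 + 180*158 + 82*158**2 - 1*82*158)/(90 + 158) + 9996)*(28014 - 31289) = ((2*24964 + 7380 + 28440 + 82*24964 - 12956)/248 + 9996)*(-3275) = ((49928 + 7380 + 28440 + 2047048 - 12956)/248 + 9996)*(-3275) = ((1/248)*2119840 + 9996)*(-3275) = (264980/31 + 9996)*(-3275) = (574856/31)*(-3275) = -1882653400/31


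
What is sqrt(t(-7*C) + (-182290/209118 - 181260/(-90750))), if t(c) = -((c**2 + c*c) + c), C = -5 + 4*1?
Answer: I*sqrt(3435235811259798)/5750745 ≈ 10.192*I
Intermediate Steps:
C = -1 (C = -5 + 4 = -1)
t(c) = -c - 2*c**2 (t(c) = -((c**2 + c**2) + c) = -(2*c**2 + c) = -(c + 2*c**2) = -c - 2*c**2)
sqrt(t(-7*C) + (-182290/209118 - 181260/(-90750))) = sqrt(-(-7*(-1))*(1 + 2*(-7*(-1))) + (-182290/209118 - 181260/(-90750))) = sqrt(-1*7*(1 + 2*7) + (-182290*1/209118 - 181260*(-1/90750))) = sqrt(-1*7*(1 + 14) + (-91145/104559 + 6042/3025)) = sqrt(-1*7*15 + 356031853/316290975) = sqrt(-105 + 356031853/316290975) = sqrt(-32854520522/316290975) = I*sqrt(3435235811259798)/5750745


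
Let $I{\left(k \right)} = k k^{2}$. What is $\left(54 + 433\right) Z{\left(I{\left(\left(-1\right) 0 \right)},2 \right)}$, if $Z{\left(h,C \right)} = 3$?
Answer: $1461$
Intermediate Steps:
$I{\left(k \right)} = k^{3}$
$\left(54 + 433\right) Z{\left(I{\left(\left(-1\right) 0 \right)},2 \right)} = \left(54 + 433\right) 3 = 487 \cdot 3 = 1461$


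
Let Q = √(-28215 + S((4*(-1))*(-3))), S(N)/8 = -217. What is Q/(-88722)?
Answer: -I*√29951/88722 ≈ -0.0019506*I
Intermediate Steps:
S(N) = -1736 (S(N) = 8*(-217) = -1736)
Q = I*√29951 (Q = √(-28215 - 1736) = √(-29951) = I*√29951 ≈ 173.06*I)
Q/(-88722) = (I*√29951)/(-88722) = (I*√29951)*(-1/88722) = -I*√29951/88722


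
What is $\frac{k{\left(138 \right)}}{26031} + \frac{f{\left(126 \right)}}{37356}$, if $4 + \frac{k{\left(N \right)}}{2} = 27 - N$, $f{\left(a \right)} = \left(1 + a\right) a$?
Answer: $\frac{67992697}{162069006} \approx 0.41953$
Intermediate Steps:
$f{\left(a \right)} = a \left(1 + a\right)$
$k{\left(N \right)} = 46 - 2 N$ ($k{\left(N \right)} = -8 + 2 \left(27 - N\right) = -8 - \left(-54 + 2 N\right) = 46 - 2 N$)
$\frac{k{\left(138 \right)}}{26031} + \frac{f{\left(126 \right)}}{37356} = \frac{46 - 276}{26031} + \frac{126 \left(1 + 126\right)}{37356} = \left(46 - 276\right) \frac{1}{26031} + 126 \cdot 127 \cdot \frac{1}{37356} = \left(-230\right) \frac{1}{26031} + 16002 \cdot \frac{1}{37356} = - \frac{230}{26031} + \frac{2667}{6226} = \frac{67992697}{162069006}$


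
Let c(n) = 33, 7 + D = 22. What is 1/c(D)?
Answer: 1/33 ≈ 0.030303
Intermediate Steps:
D = 15 (D = -7 + 22 = 15)
1/c(D) = 1/33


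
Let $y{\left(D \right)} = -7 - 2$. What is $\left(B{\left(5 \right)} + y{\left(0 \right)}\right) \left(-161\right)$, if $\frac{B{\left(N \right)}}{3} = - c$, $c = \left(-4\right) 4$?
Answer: $-6279$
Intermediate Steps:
$y{\left(D \right)} = -9$ ($y{\left(D \right)} = -7 - 2 = -9$)
$c = -16$
$B{\left(N \right)} = 48$ ($B{\left(N \right)} = 3 \left(\left(-1\right) \left(-16\right)\right) = 3 \cdot 16 = 48$)
$\left(B{\left(5 \right)} + y{\left(0 \right)}\right) \left(-161\right) = \left(48 - 9\right) \left(-161\right) = 39 \left(-161\right) = -6279$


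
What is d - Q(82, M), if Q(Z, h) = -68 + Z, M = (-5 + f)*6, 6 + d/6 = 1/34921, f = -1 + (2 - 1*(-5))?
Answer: -1746044/34921 ≈ -50.000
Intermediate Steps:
f = 6 (f = -1 + (2 + 5) = -1 + 7 = 6)
d = -1257150/34921 (d = -36 + 6/34921 = -1257150/34921 ≈ -36.000)
M = 6 (M = (-5 + 6)*6 = 1*6 = 6)
d - Q(82, M) = -1257150/34921 - (-68 + 82) = -1257150/34921 - 1*14 = -1257150/34921 - 14 = -1746044/34921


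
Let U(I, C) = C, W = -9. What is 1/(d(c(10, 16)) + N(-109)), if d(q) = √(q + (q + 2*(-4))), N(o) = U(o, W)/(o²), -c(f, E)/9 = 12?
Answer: -106929/31619428145 - 564632644*I*√14/31619428145 ≈ -3.3817e-6 - 0.066815*I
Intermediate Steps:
c(f, E) = -108 (c(f, E) = -9*12 = -108)
N(o) = -9/o²
d(q) = √(-8 + 2*q) (d(q) = √(q + (q - 8)) = √(q + (-8 + q)) = √(-8 + 2*q))
1/(d(c(10, 16)) + N(-109)) = 1/(√(-8 + 2*(-108)) - 9/(-109)²) = 1/(√(-8 - 216) - 9*1/11881) = 1/(√(-224) - 9/11881) = 1/(4*I*√14 - 9/11881) = 1/(-9/11881 + 4*I*√14)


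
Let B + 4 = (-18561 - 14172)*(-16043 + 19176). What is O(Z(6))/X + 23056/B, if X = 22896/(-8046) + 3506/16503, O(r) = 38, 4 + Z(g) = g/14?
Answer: -4791326397486133/332007440385427 ≈ -14.431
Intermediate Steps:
Z(g) = -4 + g/14
X = -6474878/2458947 (X = 22896*(-1/8046) + 3506*(1/16503) = -424/149 + 3506/16503 = -6474878/2458947 ≈ -2.6332)
B = -102552493 (B = -4 + (-18561 - 14172)*(-16043 + 19176) = -4 - 32733*3133 = -4 - 102552489 = -102552493)
O(Z(6))/X + 23056/B = 38/(-6474878/2458947) + 23056/(-102552493) = 38*(-2458947/6474878) + 23056*(-1/102552493) = -46719993/3237439 - 23056/102552493 = -4791326397486133/332007440385427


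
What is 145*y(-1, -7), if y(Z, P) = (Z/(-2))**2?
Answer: 145/4 ≈ 36.250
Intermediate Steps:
y(Z, P) = Z**2/4 (y(Z, P) = (Z*(-1/2))**2 = (-Z/2)**2 = Z**2/4)
145*y(-1, -7) = 145*((1/4)*(-1)**2) = 145*((1/4)*1) = 145*(1/4) = 145/4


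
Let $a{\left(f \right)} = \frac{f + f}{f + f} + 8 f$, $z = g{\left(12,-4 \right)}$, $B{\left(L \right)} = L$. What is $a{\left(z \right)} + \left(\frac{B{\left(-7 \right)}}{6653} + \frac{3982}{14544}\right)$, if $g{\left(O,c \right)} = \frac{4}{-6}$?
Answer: $- \frac{196454117}{48380616} \approx -4.0606$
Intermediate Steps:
$g{\left(O,c \right)} = - \frac{2}{3}$ ($g{\left(O,c \right)} = 4 \left(- \frac{1}{6}\right) = - \frac{2}{3}$)
$z = - \frac{2}{3} \approx -0.66667$
$a{\left(f \right)} = 1 + 8 f$ ($a{\left(f \right)} = \frac{2 f}{2 f} + 8 f = 2 f \frac{1}{2 f} + 8 f = 1 + 8 f$)
$a{\left(z \right)} + \left(\frac{B{\left(-7 \right)}}{6653} + \frac{3982}{14544}\right) = \left(1 + 8 \left(- \frac{2}{3}\right)\right) + \left(- \frac{7}{6653} + \frac{3982}{14544}\right) = \left(1 - \frac{16}{3}\right) + \left(\left(-7\right) \frac{1}{6653} + 3982 \cdot \frac{1}{14544}\right) = - \frac{13}{3} + \left(- \frac{7}{6653} + \frac{1991}{7272}\right) = - \frac{13}{3} + \frac{13195219}{48380616} = - \frac{196454117}{48380616}$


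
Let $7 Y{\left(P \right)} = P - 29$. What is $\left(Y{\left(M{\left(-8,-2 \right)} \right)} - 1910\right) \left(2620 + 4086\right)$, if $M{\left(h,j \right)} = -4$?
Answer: $-12840074$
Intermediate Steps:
$Y{\left(P \right)} = - \frac{29}{7} + \frac{P}{7}$ ($Y{\left(P \right)} = \frac{P - 29}{7} = \frac{-29 + P}{7} = - \frac{29}{7} + \frac{P}{7}$)
$\left(Y{\left(M{\left(-8,-2 \right)} \right)} - 1910\right) \left(2620 + 4086\right) = \left(\left(- \frac{29}{7} + \frac{1}{7} \left(-4\right)\right) - 1910\right) \left(2620 + 4086\right) = \left(\left(- \frac{29}{7} - \frac{4}{7}\right) - 1910\right) 6706 = \left(- \frac{33}{7} - 1910\right) 6706 = \left(- \frac{13403}{7}\right) 6706 = -12840074$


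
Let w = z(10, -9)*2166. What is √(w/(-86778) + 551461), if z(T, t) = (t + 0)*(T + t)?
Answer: 2*√356030122029/1607 ≈ 742.60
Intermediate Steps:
z(T, t) = t*(T + t)
w = -19494 (w = -9*(10 - 9)*2166 = -9*1*2166 = -9*2166 = -19494)
√(w/(-86778) + 551461) = √(-19494/(-86778) + 551461) = √(-19494*(-1/86778) + 551461) = √(361/1607 + 551461) = √(886198188/1607) = 2*√356030122029/1607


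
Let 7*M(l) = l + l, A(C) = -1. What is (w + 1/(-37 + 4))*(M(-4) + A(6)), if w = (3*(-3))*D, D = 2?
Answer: 425/11 ≈ 38.636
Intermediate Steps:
M(l) = 2*l/7 (M(l) = (l + l)/7 = (2*l)/7 = 2*l/7)
w = -18 (w = (3*(-3))*2 = -9*2 = -18)
(w + 1/(-37 + 4))*(M(-4) + A(6)) = (-18 + 1/(-37 + 4))*((2/7)*(-4) - 1) = (-18 + 1/(-33))*(-8/7 - 1) = (-18 - 1/33)*(-15/7) = -595/33*(-15/7) = 425/11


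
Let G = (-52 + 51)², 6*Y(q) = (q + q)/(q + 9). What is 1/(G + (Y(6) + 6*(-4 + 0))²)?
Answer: 225/128389 ≈ 0.0017525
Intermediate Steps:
Y(q) = q/(3*(9 + q)) (Y(q) = ((q + q)/(q + 9))/6 = ((2*q)/(9 + q))/6 = (2*q/(9 + q))/6 = q/(3*(9 + q)))
G = 1 (G = (-1)² = 1)
1/(G + (Y(6) + 6*(-4 + 0))²) = 1/(1 + ((⅓)*6/(9 + 6) + 6*(-4 + 0))²) = 1/(1 + ((⅓)*6/15 + 6*(-4))²) = 1/(1 + ((⅓)*6*(1/15) - 24)²) = 1/(1 + (2/15 - 24)²) = 1/(1 + (-358/15)²) = 1/(1 + 128164/225) = 1/(128389/225) = 225/128389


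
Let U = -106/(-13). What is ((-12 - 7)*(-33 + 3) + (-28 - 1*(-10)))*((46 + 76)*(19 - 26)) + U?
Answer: -6128198/13 ≈ -4.7140e+5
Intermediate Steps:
U = 106/13 (U = -106*(-1/13) = 106/13 ≈ 8.1538)
((-12 - 7)*(-33 + 3) + (-28 - 1*(-10)))*((46 + 76)*(19 - 26)) + U = ((-12 - 7)*(-33 + 3) + (-28 - 1*(-10)))*((46 + 76)*(19 - 26)) + 106/13 = (-19*(-30) + (-28 + 10))*(122*(-7)) + 106/13 = (570 - 18)*(-854) + 106/13 = 552*(-854) + 106/13 = -471408 + 106/13 = -6128198/13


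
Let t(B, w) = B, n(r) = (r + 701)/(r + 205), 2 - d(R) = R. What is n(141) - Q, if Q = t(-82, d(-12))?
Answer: 14607/173 ≈ 84.433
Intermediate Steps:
d(R) = 2 - R
n(r) = (701 + r)/(205 + r)
Q = -82
n(141) - Q = (701 + 141)/(205 + 141) - 1*(-82) = 842/346 + 82 = (1/346)*842 + 82 = 421/173 + 82 = 14607/173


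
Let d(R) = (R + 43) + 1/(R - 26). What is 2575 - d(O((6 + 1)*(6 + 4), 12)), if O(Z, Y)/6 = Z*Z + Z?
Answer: -813018673/29794 ≈ -27288.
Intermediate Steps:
O(Z, Y) = 6*Z + 6*Z**2 (O(Z, Y) = 6*(Z*Z + Z) = 6*(Z**2 + Z) = 6*(Z + Z**2) = 6*Z + 6*Z**2)
d(R) = 43 + R + 1/(-26 + R) (d(R) = (43 + R) + 1/(-26 + R) = 43 + R + 1/(-26 + R))
2575 - d(O((6 + 1)*(6 + 4), 12)) = 2575 - (-1117 + (6*((6 + 1)*(6 + 4))*(1 + (6 + 1)*(6 + 4)))**2 + 17*(6*((6 + 1)*(6 + 4))*(1 + (6 + 1)*(6 + 4))))/(-26 + 6*((6 + 1)*(6 + 4))*(1 + (6 + 1)*(6 + 4))) = 2575 - (-1117 + (6*(7*10)*(1 + 7*10))**2 + 17*(6*(7*10)*(1 + 7*10)))/(-26 + 6*(7*10)*(1 + 7*10)) = 2575 - (-1117 + (6*70*(1 + 70))**2 + 17*(6*70*(1 + 70)))/(-26 + 6*70*(1 + 70)) = 2575 - (-1117 + (6*70*71)**2 + 17*(6*70*71))/(-26 + 6*70*71) = 2575 - (-1117 + 29820**2 + 17*29820)/(-26 + 29820) = 2575 - (-1117 + 889232400 + 506940)/29794 = 2575 - 889738223/29794 = -813018673/29794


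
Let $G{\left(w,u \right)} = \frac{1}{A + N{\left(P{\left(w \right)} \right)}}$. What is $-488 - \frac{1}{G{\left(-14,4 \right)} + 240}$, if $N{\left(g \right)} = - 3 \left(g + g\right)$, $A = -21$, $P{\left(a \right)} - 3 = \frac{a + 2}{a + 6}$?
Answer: $- \frac{5621320}{11519} \approx -488.0$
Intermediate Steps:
$P{\left(a \right)} = 3 + \frac{2 + a}{6 + a}$ ($P{\left(a \right)} = 3 + \frac{a + 2}{a + 6} = 3 + \frac{2 + a}{6 + a}$)
$N{\left(g \right)} = - 6 g$ ($N{\left(g \right)} = - 3 \cdot 2 g = - 6 g$)
$G{\left(w,u \right)} = \frac{1}{-21 - \frac{24 \left(5 + w\right)}{6 + w}}$ ($G{\left(w,u \right)} = \frac{1}{-21 - 6 \frac{4 \left(5 + w\right)}{6 + w}} = \frac{1}{-21 - \frac{24 \left(5 + w\right)}{6 + w}}$)
$-488 - \frac{1}{G{\left(-14,4 \right)} + 240} = -488 - \frac{1}{\frac{-6 - -14}{3 \left(82 + 15 \left(-14\right)\right)} + 240} = -488 - \frac{1}{\frac{-6 + 14}{3 \left(82 - 210\right)} + 240} = -488 - \frac{1}{\frac{1}{3} \frac{1}{-128} \cdot 8 + 240} = -488 - \frac{1}{\frac{1}{3} \left(- \frac{1}{128}\right) 8 + 240} = -488 - \frac{1}{- \frac{1}{48} + 240} = -488 - \frac{1}{\frac{11519}{48}} = -488 - \frac{48}{11519} = - \frac{5621320}{11519}$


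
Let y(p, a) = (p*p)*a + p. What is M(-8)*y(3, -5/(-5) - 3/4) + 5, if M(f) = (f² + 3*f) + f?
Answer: 173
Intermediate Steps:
y(p, a) = p + a*p² (y(p, a) = p²*a + p = a*p² + p = p + a*p²)
M(f) = f² + 4*f
M(-8)*y(3, -5/(-5) - 3/4) + 5 = (-8*(4 - 8))*(3*(1 + (-5/(-5) - 3/4)*3)) + 5 = (-8*(-4))*(3*(1 + (-5*(-⅕) - 3*¼)*3)) + 5 = 32*(3*(1 + (1 - ¾)*3)) + 5 = 32*(3*(1 + (¼)*3)) + 5 = 32*(3*(1 + ¾)) + 5 = 32*(3*(7/4)) + 5 = 32*(21/4) + 5 = 168 + 5 = 173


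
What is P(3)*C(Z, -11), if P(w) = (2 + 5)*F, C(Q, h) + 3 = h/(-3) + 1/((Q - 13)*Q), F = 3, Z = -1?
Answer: 31/2 ≈ 15.500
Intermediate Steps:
C(Q, h) = -3 - h/3 + 1/(Q*(-13 + Q)) (C(Q, h) = -3 + (h/(-3) + 1/((Q - 13)*Q)) = -3 + (h*(-⅓) + 1/((-13 + Q)*Q)) = -3 + (-h/3 + 1/(Q*(-13 + Q))) = -3 - h/3 + 1/(Q*(-13 + Q)))
P(w) = 21 (P(w) = (2 + 5)*3 = 7*3 = 21)
P(3)*C(Z, -11) = 21*((⅓)*(3 - 9*(-1)² + 117*(-1) - 1*(-11)*(-1)² + 13*(-1)*(-11))/(-1*(-13 - 1))) = 21*((⅓)*(-1)*(3 - 9*1 - 117 - 1*(-11)*1 + 143)/(-14)) = 21*((⅓)*(-1)*(-1/14)*(3 - 9 - 117 + 11 + 143)) = 21*((⅓)*(-1)*(-1/14)*31) = 21*(31/42) = 31/2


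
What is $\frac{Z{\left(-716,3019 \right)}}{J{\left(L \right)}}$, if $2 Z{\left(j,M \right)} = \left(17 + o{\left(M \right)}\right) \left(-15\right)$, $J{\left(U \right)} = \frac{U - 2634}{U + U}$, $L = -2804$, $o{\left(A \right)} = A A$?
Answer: $- \frac{191675369340}{2719} \approx -7.0495 \cdot 10^{7}$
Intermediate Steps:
$o{\left(A \right)} = A^{2}$
$J{\left(U \right)} = \frac{-2634 + U}{2 U}$
$Z{\left(j,M \right)} = - \frac{255}{2} - \frac{15 M^{2}}{2}$ ($Z{\left(j,M \right)} = \frac{\left(17 + M^{2}\right) \left(-15\right)}{2} = \frac{-255 - 15 M^{2}}{2} = - \frac{255}{2} - \frac{15 M^{2}}{2}$)
$\frac{Z{\left(-716,3019 \right)}}{J{\left(L \right)}} = \frac{- \frac{255}{2} - \frac{15 \cdot 3019^{2}}{2}}{\frac{1}{2} \frac{1}{-2804} \left(-2634 - 2804\right)} = \frac{- \frac{255}{2} - \frac{136715415}{2}}{\frac{1}{2} \left(- \frac{1}{2804}\right) \left(-5438\right)} = \frac{- \frac{255}{2} - \frac{136715415}{2}}{\frac{2719}{2804}} = \left(-68357835\right) \frac{2804}{2719} = - \frac{191675369340}{2719}$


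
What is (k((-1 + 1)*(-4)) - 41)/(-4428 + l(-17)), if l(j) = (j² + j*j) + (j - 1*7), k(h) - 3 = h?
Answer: 19/1937 ≈ 0.0098090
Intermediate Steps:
k(h) = 3 + h
l(j) = -7 + j + 2*j² (l(j) = (j² + j²) + (j - 7) = 2*j² + (-7 + j) = -7 + j + 2*j²)
(k((-1 + 1)*(-4)) - 41)/(-4428 + l(-17)) = ((3 + (-1 + 1)*(-4)) - 41)/(-4428 + (-7 - 17 + 2*(-17)²)) = ((3 + 0*(-4)) - 41)/(-4428 + (-7 - 17 + 2*289)) = ((3 + 0) - 41)/(-4428 + (-7 - 17 + 578)) = (3 - 41)/(-4428 + 554) = -38/(-3874) = -38*(-1/3874) = 19/1937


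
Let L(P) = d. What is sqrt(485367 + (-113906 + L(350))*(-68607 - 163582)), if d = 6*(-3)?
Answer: sqrt(26452385003) ≈ 1.6264e+5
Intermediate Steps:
d = -18
L(P) = -18
sqrt(485367 + (-113906 + L(350))*(-68607 - 163582)) = sqrt(485367 + (-113906 - 18)*(-68607 - 163582)) = sqrt(485367 - 113924*(-232189)) = sqrt(485367 + 26451899636) = sqrt(26452385003)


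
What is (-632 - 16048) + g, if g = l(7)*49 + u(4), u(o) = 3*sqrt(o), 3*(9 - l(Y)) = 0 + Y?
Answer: -49042/3 ≈ -16347.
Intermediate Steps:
l(Y) = 9 - Y/3 (l(Y) = 9 - (0 + Y)/3 = 9 - Y/3)
g = 998/3 (g = (9 - 1/3*7)*49 + 3*sqrt(4) = (9 - 7/3)*49 + 3*2 = (20/3)*49 + 6 = 980/3 + 6 = 998/3 ≈ 332.67)
(-632 - 16048) + g = (-632 - 16048) + 998/3 = -16680 + 998/3 = -49042/3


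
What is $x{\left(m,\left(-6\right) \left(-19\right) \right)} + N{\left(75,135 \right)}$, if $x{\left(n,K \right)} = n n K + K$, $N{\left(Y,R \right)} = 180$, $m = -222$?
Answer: $5618670$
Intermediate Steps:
$x{\left(n,K \right)} = K + K n^{2}$ ($x{\left(n,K \right)} = n^{2} K + K = K n^{2} + K = K + K n^{2}$)
$x{\left(m,\left(-6\right) \left(-19\right) \right)} + N{\left(75,135 \right)} = \left(-6\right) \left(-19\right) \left(1 + \left(-222\right)^{2}\right) + 180 = 114 \left(1 + 49284\right) + 180 = 114 \cdot 49285 + 180 = 5618490 + 180 = 5618670$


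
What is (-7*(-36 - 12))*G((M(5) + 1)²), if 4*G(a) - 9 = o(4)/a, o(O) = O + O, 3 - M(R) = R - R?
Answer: 798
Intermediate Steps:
M(R) = 3 (M(R) = 3 - (R - R) = 3 - 1*0 = 3 + 0 = 3)
o(O) = 2*O
G(a) = 9/4 + 2/a (G(a) = 9/4 + ((2*4)/a)/4 = 9/4 + (8/a)/4 = 9/4 + 2/a)
(-7*(-36 - 12))*G((M(5) + 1)²) = (-7*(-36 - 12))*(9/4 + 2/((3 + 1)²)) = (-7*(-48))*(9/4 + 2/(4²)) = 336*(9/4 + 2/16) = 336*(9/4 + 2*(1/16)) = 336*(9/4 + ⅛) = 336*(19/8) = 798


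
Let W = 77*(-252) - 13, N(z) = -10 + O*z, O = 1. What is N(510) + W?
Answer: -18917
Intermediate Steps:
N(z) = -10 + z (N(z) = -10 + 1*z = -10 + z)
W = -19417 (W = -19404 - 13 = -19417)
N(510) + W = (-10 + 510) - 19417 = 500 - 19417 = -18917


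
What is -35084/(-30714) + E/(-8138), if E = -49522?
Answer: 451633075/62487633 ≈ 7.2276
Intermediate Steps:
-35084/(-30714) + E/(-8138) = -35084/(-30714) - 49522/(-8138) = -35084*(-1/30714) - 49522*(-1/8138) = 17542/15357 + 24761/4069 = 451633075/62487633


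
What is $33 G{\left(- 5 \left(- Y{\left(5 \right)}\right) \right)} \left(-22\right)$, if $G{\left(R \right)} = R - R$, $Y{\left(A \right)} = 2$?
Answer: $0$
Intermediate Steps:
$G{\left(R \right)} = 0$
$33 G{\left(- 5 \left(- Y{\left(5 \right)}\right) \right)} \left(-22\right) = 33 \cdot 0 \left(-22\right) = 0 \left(-22\right) = 0$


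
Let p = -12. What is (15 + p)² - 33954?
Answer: -33945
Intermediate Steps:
(15 + p)² - 33954 = (15 - 12)² - 33954 = 3² - 33954 = 9 - 33954 = -33945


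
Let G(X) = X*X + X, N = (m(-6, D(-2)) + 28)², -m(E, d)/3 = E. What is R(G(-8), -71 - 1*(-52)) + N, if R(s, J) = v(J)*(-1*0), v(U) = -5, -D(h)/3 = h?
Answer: 2116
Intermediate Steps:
D(h) = -3*h
m(E, d) = -3*E
N = 2116 (N = (-3*(-6) + 28)² = (18 + 28)² = 46² = 2116)
G(X) = X + X² (G(X) = X² + X = X + X²)
R(s, J) = 0 (R(s, J) = -(-5)*0 = -5*0 = 0)
R(G(-8), -71 - 1*(-52)) + N = 0 + 2116 = 2116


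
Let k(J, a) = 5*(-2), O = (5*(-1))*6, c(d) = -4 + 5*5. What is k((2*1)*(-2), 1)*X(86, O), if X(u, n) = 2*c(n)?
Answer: -420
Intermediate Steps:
c(d) = 21 (c(d) = -4 + 25 = 21)
O = -30 (O = -5*6 = -30)
X(u, n) = 42 (X(u, n) = 2*21 = 42)
k(J, a) = -10
k((2*1)*(-2), 1)*X(86, O) = -10*42 = -420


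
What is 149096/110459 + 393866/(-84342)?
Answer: -15465494831/4658166489 ≈ -3.3201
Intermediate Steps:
149096/110459 + 393866/(-84342) = 149096*(1/110459) + 393866*(-1/84342) = 149096/110459 - 196933/42171 = -15465494831/4658166489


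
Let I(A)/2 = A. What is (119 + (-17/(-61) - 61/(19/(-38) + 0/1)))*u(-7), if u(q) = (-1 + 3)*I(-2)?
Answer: -117744/61 ≈ -1930.2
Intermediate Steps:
I(A) = 2*A
u(q) = -8 (u(q) = (-1 + 3)*(2*(-2)) = 2*(-4) = -8)
(119 + (-17/(-61) - 61/(19/(-38) + 0/1)))*u(-7) = (119 + (-17/(-61) - 61/(19/(-38) + 0/1)))*(-8) = (119 + (-17*(-1/61) - 61/(19*(-1/38) + 0*1)))*(-8) = (119 + (17/61 - 61/(-½ + 0)))*(-8) = (119 + (17/61 - 61/(-½)))*(-8) = (119 + (17/61 - 61*(-2)))*(-8) = (119 + (17/61 + 122))*(-8) = (119 + 7459/61)*(-8) = (14718/61)*(-8) = -117744/61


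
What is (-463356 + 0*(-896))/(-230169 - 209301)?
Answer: 25742/24415 ≈ 1.0544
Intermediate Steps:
(-463356 + 0*(-896))/(-230169 - 209301) = (-463356 + 0)/(-439470) = -463356*(-1/439470) = 25742/24415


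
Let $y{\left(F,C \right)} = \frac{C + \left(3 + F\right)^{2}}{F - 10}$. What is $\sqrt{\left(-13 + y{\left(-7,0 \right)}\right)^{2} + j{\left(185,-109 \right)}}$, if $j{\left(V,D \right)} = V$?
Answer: $\frac{\sqrt{109634}}{17} \approx 19.477$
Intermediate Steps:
$y{\left(F,C \right)} = \frac{C + \left(3 + F\right)^{2}}{-10 + F}$
$\sqrt{\left(-13 + y{\left(-7,0 \right)}\right)^{2} + j{\left(185,-109 \right)}} = \sqrt{\left(-13 + \frac{0 + \left(3 - 7\right)^{2}}{-10 - 7}\right)^{2} + 185} = \sqrt{\left(-13 + \frac{0 + \left(-4\right)^{2}}{-17}\right)^{2} + 185} = \sqrt{\left(-13 - \frac{0 + 16}{17}\right)^{2} + 185} = \sqrt{\left(-13 - \frac{16}{17}\right)^{2} + 185} = \sqrt{\left(- \frac{237}{17}\right)^{2} + 185} = \sqrt{\frac{56169}{289} + 185} = \sqrt{\frac{109634}{289}} = \frac{\sqrt{109634}}{17}$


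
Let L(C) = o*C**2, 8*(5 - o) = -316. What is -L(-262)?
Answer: -3054658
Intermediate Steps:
o = 89/2 (o = 5 - 1/8*(-316) = 5 + 79/2 = 89/2 ≈ 44.500)
L(C) = 89*C**2/2
-L(-262) = -89*(-262)**2/2 = -89*68644/2 = -1*3054658 = -3054658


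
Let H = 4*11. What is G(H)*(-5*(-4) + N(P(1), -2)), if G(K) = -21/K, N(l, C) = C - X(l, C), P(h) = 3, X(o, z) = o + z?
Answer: -357/44 ≈ -8.1136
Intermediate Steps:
N(l, C) = -l (N(l, C) = C - (l + C) = C - (C + l) = C + (-C - l) = -l)
H = 44
G(H)*(-5*(-4) + N(P(1), -2)) = (-21/44)*(-5*(-4) - 1*3) = (-21*1/44)*(20 - 3) = -21/44*17 = -357/44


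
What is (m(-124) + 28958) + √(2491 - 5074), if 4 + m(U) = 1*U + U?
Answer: 28706 + 3*I*√287 ≈ 28706.0 + 50.823*I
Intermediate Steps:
m(U) = -4 + 2*U (m(U) = -4 + (1*U + U) = -4 + (U + U) = -4 + 2*U)
(m(-124) + 28958) + √(2491 - 5074) = ((-4 + 2*(-124)) + 28958) + √(2491 - 5074) = ((-4 - 248) + 28958) + √(-2583) = (-252 + 28958) + 3*I*√287 = 28706 + 3*I*√287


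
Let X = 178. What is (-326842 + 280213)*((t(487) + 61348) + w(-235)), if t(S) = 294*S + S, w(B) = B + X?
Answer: -9556893324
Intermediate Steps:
w(B) = 178 + B (w(B) = B + 178 = 178 + B)
t(S) = 295*S
(-326842 + 280213)*((t(487) + 61348) + w(-235)) = (-326842 + 280213)*((295*487 + 61348) + (178 - 235)) = -46629*((143665 + 61348) - 57) = -46629*(205013 - 57) = -46629*204956 = -9556893324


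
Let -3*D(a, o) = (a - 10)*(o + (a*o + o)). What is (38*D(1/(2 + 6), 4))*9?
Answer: 76551/8 ≈ 9568.9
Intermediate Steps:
D(a, o) = -(-10 + a)*(2*o + a*o)/3 (D(a, o) = -(a - 10)*(o + (a*o + o))/3 = -(-10 + a)*(o + (o + a*o))/3 = -(-10 + a)*(2*o + a*o)/3)
(38*D(1/(2 + 6), 4))*9 = (38*((1/3)*4*(20 - (1/(2 + 6))**2 + 8/(2 + 6))))*9 = (38*((1/3)*4*(20 - (1/8)**2 + 8/8)))*9 = (38*((1/3)*4*(20 - (1/8)**2 + 8*(1/8))))*9 = (38*((1/3)*4*(20 - 1*1/64 + 1)))*9 = (38*((1/3)*4*(20 - 1/64 + 1)))*9 = (38*((1/3)*4*(1343/64)))*9 = (38*(1343/48))*9 = (25517/24)*9 = 76551/8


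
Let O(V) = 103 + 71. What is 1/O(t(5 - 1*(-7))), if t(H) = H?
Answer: 1/174 ≈ 0.0057471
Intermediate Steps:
O(V) = 174
1/O(t(5 - 1*(-7))) = 1/174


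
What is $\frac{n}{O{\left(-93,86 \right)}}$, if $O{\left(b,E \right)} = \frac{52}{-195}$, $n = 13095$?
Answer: $- \frac{196425}{4} \approx -49106.0$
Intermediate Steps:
$O{\left(b,E \right)} = - \frac{4}{15}$ ($O{\left(b,E \right)} = 52 \left(- \frac{1}{195}\right) = - \frac{4}{15}$)
$\frac{n}{O{\left(-93,86 \right)}} = \frac{13095}{- \frac{4}{15}} = 13095 \left(- \frac{15}{4}\right) = - \frac{196425}{4}$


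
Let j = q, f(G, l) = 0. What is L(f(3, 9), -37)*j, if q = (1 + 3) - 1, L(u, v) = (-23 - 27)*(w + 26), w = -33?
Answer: 1050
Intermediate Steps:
L(u, v) = 350 (L(u, v) = (-23 - 27)*(-33 + 26) = -50*(-7) = 350)
q = 3 (q = 4 - 1 = 3)
j = 3
L(f(3, 9), -37)*j = 350*3 = 1050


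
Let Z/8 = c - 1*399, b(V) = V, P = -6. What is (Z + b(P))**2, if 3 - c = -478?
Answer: 422500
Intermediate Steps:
c = 481 (c = 3 - 1*(-478) = 3 + 478 = 481)
Z = 656 (Z = 8*(481 - 1*399) = 8*(481 - 399) = 8*82 = 656)
(Z + b(P))**2 = (656 - 6)**2 = 650**2 = 422500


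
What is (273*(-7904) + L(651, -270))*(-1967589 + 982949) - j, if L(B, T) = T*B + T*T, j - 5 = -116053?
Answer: 2225938347728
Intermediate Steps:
j = -116048 (j = 5 - 116053 = -116048)
L(B, T) = T**2 + B*T (L(B, T) = B*T + T**2 = T**2 + B*T)
(273*(-7904) + L(651, -270))*(-1967589 + 982949) - j = (273*(-7904) - 270*(651 - 270))*(-1967589 + 982949) - 1*(-116048) = (-2157792 - 270*381)*(-984640) + 116048 = (-2157792 - 102870)*(-984640) + 116048 = -2260662*(-984640) + 116048 = 2225938231680 + 116048 = 2225938347728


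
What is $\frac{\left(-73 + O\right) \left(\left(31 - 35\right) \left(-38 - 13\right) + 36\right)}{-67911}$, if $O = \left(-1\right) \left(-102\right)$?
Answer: $- \frac{2320}{22637} \approx -0.10249$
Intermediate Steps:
$O = 102$
$\frac{\left(-73 + O\right) \left(\left(31 - 35\right) \left(-38 - 13\right) + 36\right)}{-67911} = \frac{\left(-73 + 102\right) \left(\left(31 - 35\right) \left(-38 - 13\right) + 36\right)}{-67911} = 29 \left(\left(-4\right) \left(-51\right) + 36\right) \left(- \frac{1}{67911}\right) = 29 \left(204 + 36\right) \left(- \frac{1}{67911}\right) = 29 \cdot 240 \left(- \frac{1}{67911}\right) = 6960 \left(- \frac{1}{67911}\right) = - \frac{2320}{22637}$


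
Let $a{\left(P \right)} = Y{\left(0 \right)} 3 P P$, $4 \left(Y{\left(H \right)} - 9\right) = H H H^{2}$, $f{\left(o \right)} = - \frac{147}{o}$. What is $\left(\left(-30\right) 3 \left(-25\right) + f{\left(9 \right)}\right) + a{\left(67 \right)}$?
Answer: $\frac{370310}{3} \approx 1.2344 \cdot 10^{5}$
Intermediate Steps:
$Y{\left(H \right)} = 9 + \frac{H^{4}}{4}$ ($Y{\left(H \right)} = 9 + \frac{H H H^{2}}{4} = 9 + \frac{H^{2} H^{2}}{4} = 9 + \frac{H^{4}}{4}$)
$a{\left(P \right)} = 27 P^{2}$ ($a{\left(P \right)} = \left(9 + \frac{0^{4}}{4}\right) 3 P P = \left(9 + \frac{1}{4} \cdot 0\right) 3 P P = \left(9 + 0\right) 3 P P = 9 \cdot 3 P P = 27 P P = 27 P^{2}$)
$\left(\left(-30\right) 3 \left(-25\right) + f{\left(9 \right)}\right) + a{\left(67 \right)} = \left(\left(-30\right) 3 \left(-25\right) - \frac{147}{9}\right) + 27 \cdot 67^{2} = \left(\left(-90\right) \left(-25\right) - \frac{49}{3}\right) + 27 \cdot 4489 = \left(2250 - \frac{49}{3}\right) + 121203 = \frac{6701}{3} + 121203 = \frac{370310}{3}$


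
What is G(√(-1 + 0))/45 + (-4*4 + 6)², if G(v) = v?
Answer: 100 + I/45 ≈ 100.0 + 0.022222*I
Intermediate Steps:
G(√(-1 + 0))/45 + (-4*4 + 6)² = √(-1 + 0)/45 + (-4*4 + 6)² = √(-1)/45 + (-16 + 6)² = I/45 + (-10)² = I/45 + 100 = 100 + I/45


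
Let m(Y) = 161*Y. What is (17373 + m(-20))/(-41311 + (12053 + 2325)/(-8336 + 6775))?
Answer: -3156119/9214407 ≈ -0.34252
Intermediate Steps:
(17373 + m(-20))/(-41311 + (12053 + 2325)/(-8336 + 6775)) = (17373 + 161*(-20))/(-41311 + (12053 + 2325)/(-8336 + 6775)) = (17373 - 3220)/(-41311 + 14378/(-1561)) = 14153/(-41311 + 14378*(-1/1561)) = 14153/(-41311 - 2054/223) = 14153/(-9214407/223) = 14153*(-223/9214407) = -3156119/9214407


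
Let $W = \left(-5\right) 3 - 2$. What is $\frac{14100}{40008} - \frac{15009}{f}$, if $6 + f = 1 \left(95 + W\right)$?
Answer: $- \frac{8325901}{40008} \approx -208.11$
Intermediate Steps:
$W = -17$ ($W = -15 - 2 = -17$)
$f = 72$ ($f = -6 + 1 \left(95 - 17\right) = -6 + 1 \cdot 78 = -6 + 78 = 72$)
$\frac{14100}{40008} - \frac{15009}{f} = \frac{14100}{40008} - \frac{15009}{72} = 14100 \cdot \frac{1}{40008} - \frac{5003}{24} = \frac{1175}{3334} - \frac{5003}{24} = - \frac{8325901}{40008}$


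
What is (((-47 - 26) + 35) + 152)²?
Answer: 12996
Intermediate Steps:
(((-47 - 26) + 35) + 152)² = ((-73 + 35) + 152)² = (-38 + 152)² = 114² = 12996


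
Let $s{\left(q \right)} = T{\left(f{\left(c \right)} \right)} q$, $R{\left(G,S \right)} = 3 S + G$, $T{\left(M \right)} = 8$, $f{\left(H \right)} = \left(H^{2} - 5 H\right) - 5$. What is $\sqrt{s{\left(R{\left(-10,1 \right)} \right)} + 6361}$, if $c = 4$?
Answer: $\sqrt{6305} \approx 79.404$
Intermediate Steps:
$f{\left(H \right)} = -5 + H^{2} - 5 H$
$R{\left(G,S \right)} = G + 3 S$
$s{\left(q \right)} = 8 q$
$\sqrt{s{\left(R{\left(-10,1 \right)} \right)} + 6361} = \sqrt{8 \left(-10 + 3 \cdot 1\right) + 6361} = \sqrt{8 \left(-10 + 3\right) + 6361} = \sqrt{8 \left(-7\right) + 6361} = \sqrt{-56 + 6361} = \sqrt{6305}$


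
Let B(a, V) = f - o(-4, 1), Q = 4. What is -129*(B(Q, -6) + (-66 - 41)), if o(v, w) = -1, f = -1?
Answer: 13803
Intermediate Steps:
B(a, V) = 0 (B(a, V) = -1 - 1*(-1) = -1 + 1 = 0)
-129*(B(Q, -6) + (-66 - 41)) = -129*(0 + (-66 - 41)) = -129*(0 - 107) = -129*(-107) = 13803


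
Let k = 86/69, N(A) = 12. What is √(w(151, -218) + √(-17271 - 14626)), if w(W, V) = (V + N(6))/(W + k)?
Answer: √(-149318070 + 110355025*I*√31897)/10505 ≈ 9.4141 + 9.4857*I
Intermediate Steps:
k = 86/69 (k = 86*(1/69) = 86/69 ≈ 1.2464)
w(W, V) = (12 + V)/(86/69 + W) (w(W, V) = (V + 12)/(W + 86/69) = (12 + V)/(86/69 + W))
√(w(151, -218) + √(-17271 - 14626)) = √(69*(12 - 218)/(86 + 69*151) + √(-17271 - 14626)) = √(69*(-206)/(86 + 10419) + √(-31897)) = √(69*(-206)/10505 + I*√31897) = √(69*(1/10505)*(-206) + I*√31897) = √(-14214/10505 + I*√31897)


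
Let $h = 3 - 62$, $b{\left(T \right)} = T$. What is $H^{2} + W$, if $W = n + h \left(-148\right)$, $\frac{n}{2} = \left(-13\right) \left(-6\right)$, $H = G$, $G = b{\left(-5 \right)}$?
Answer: $8913$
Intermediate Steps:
$G = -5$
$H = -5$
$h = -59$
$n = 156$ ($n = 2 \left(\left(-13\right) \left(-6\right)\right) = 2 \cdot 78 = 156$)
$W = 8888$ ($W = 156 - -8732 = 156 + 8732 = 8888$)
$H^{2} + W = \left(-5\right)^{2} + 8888 = 25 + 8888 = 8913$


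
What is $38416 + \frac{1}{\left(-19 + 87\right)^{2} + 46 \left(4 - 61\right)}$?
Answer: $\frac{76908833}{2002} \approx 38416.0$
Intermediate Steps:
$38416 + \frac{1}{\left(-19 + 87\right)^{2} + 46 \left(4 - 61\right)} = 38416 + \frac{1}{68^{2} + 46 \left(-57\right)} = 38416 + \frac{1}{4624 - 2622} = 38416 + \frac{1}{2002} = \frac{76908833}{2002}$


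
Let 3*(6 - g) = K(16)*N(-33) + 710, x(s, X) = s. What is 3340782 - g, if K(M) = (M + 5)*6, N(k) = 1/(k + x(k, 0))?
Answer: 110253397/33 ≈ 3.3410e+6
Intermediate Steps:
N(k) = 1/(2*k) (N(k) = 1/(k + k) = 1/(2*k))
K(M) = 30 + 6*M (K(M) = (5 + M)*6 = 30 + 6*M)
g = -7591/33 (g = 6 - ((30 + 6*16)*((½)/(-33)) + 710)/3 = 6 - ((30 + 96)*((½)*(-1/33)) + 710)/3 = 6 - (126*(-1/66) + 710)/3 = 6 - (-21/11 + 710)/3 = 6 - ⅓*7789/11 = 6 - 7789/33 = -7591/33 ≈ -230.03)
3340782 - g = 3340782 - 1*(-7591/33) = 3340782 + 7591/33 = 110253397/33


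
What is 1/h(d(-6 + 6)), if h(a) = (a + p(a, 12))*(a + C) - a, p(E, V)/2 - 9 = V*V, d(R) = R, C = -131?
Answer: -1/40086 ≈ -2.4946e-5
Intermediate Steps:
p(E, V) = 18 + 2*V**2 (p(E, V) = 18 + 2*(V*V) = 18 + 2*V**2)
h(a) = -a + (-131 + a)*(306 + a) (h(a) = (a + (18 + 2*12**2))*(a - 131) - a = (a + (18 + 2*144))*(-131 + a) - a = (a + (18 + 288))*(-131 + a) - a = (a + 306)*(-131 + a) - a = (306 + a)*(-131 + a) - a = (-131 + a)*(306 + a) - a = -a + (-131 + a)*(306 + a))
1/h(d(-6 + 6)) = 1/(-40086 + (-6 + 6)**2 + 174*(-6 + 6)) = 1/(-40086 + 0**2 + 174*0) = 1/(-40086 + 0 + 0) = 1/(-40086) = -1/40086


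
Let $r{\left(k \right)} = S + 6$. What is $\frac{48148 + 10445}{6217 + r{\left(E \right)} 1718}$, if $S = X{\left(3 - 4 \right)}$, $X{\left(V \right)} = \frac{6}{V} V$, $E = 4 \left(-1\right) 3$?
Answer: $\frac{58593}{26833} \approx 2.1836$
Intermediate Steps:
$E = -12$ ($E = \left(-4\right) 3 = -12$)
$X{\left(V \right)} = 6$
$S = 6$
$r{\left(k \right)} = 12$ ($r{\left(k \right)} = 6 + 6 = 12$)
$\frac{48148 + 10445}{6217 + r{\left(E \right)} 1718} = \frac{48148 + 10445}{6217 + 12 \cdot 1718} = \frac{58593}{6217 + 20616} = \frac{58593}{26833}$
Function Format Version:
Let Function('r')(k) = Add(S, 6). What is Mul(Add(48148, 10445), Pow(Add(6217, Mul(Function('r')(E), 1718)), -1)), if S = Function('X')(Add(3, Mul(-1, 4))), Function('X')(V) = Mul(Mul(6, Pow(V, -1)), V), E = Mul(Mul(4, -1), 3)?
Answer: Rational(58593, 26833) ≈ 2.1836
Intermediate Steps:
E = -12 (E = Mul(-4, 3) = -12)
Function('X')(V) = 6
S = 6
Function('r')(k) = 12 (Function('r')(k) = Add(6, 6) = 12)
Mul(Add(48148, 10445), Pow(Add(6217, Mul(Function('r')(E), 1718)), -1)) = Mul(Add(48148, 10445), Pow(Add(6217, Mul(12, 1718)), -1)) = Mul(58593, Pow(Add(6217, 20616), -1)) = Mul(58593, Pow(26833, -1)) = Mul(58593, Rational(1, 26833)) = Rational(58593, 26833)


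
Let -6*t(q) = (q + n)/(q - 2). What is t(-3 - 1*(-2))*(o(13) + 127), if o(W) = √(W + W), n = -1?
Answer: -127/9 - √26/9 ≈ -14.678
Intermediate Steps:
t(q) = -(-1 + q)/(6*(-2 + q)) (t(q) = -(q - 1)/(6*(q - 2)) = -(-1 + q)/(6*(-2 + q)))
o(W) = √2*√W (o(W) = √(2*W) = √2*√W)
t(-3 - 1*(-2))*(o(13) + 127) = ((1 - (-3 - 1*(-2)))/(6*(-2 + (-3 - 1*(-2)))))*(√2*√13 + 127) = ((1 - (-3 + 2))/(6*(-2 + (-3 + 2))))*(√26 + 127) = ((1 - 1*(-1))/(6*(-2 - 1)))*(127 + √26) = ((⅙)*(1 + 1)/(-3))*(127 + √26) = ((⅙)*(-⅓)*2)*(127 + √26) = -(127 + √26)/9 = -127/9 - √26/9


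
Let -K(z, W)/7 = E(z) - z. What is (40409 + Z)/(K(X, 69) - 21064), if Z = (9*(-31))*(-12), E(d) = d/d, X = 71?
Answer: -43757/20574 ≈ -2.1268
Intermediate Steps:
E(d) = 1
Z = 3348 (Z = -279*(-12) = 3348)
K(z, W) = -7 + 7*z (K(z, W) = -7*(1 - z) = -7 + 7*z)
(40409 + Z)/(K(X, 69) - 21064) = (40409 + 3348)/((-7 + 7*71) - 21064) = 43757/((-7 + 497) - 21064) = 43757/(490 - 21064) = 43757/(-20574) = 43757*(-1/20574) = -43757/20574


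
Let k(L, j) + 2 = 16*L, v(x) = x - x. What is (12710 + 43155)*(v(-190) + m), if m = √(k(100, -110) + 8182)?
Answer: 111730*√2445 ≈ 5.5247e+6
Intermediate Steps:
v(x) = 0
k(L, j) = -2 + 16*L
m = 2*√2445 (m = √((-2 + 16*100) + 8182) = √((-2 + 1600) + 8182) = √(1598 + 8182) = √9780 = 2*√2445 ≈ 98.894)
(12710 + 43155)*(v(-190) + m) = (12710 + 43155)*(0 + 2*√2445) = 55865*(2*√2445) = 111730*√2445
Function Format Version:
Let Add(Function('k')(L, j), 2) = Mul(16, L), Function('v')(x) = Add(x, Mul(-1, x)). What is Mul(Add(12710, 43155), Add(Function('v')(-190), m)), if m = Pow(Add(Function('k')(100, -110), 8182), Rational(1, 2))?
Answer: Mul(111730, Pow(2445, Rational(1, 2))) ≈ 5.5247e+6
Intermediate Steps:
Function('v')(x) = 0
Function('k')(L, j) = Add(-2, Mul(16, L))
m = Mul(2, Pow(2445, Rational(1, 2))) (m = Pow(Add(Add(-2, Mul(16, 100)), 8182), Rational(1, 2)) = Pow(Add(Add(-2, 1600), 8182), Rational(1, 2)) = Pow(Add(1598, 8182), Rational(1, 2)) = Pow(9780, Rational(1, 2)) = Mul(2, Pow(2445, Rational(1, 2))) ≈ 98.894)
Mul(Add(12710, 43155), Add(Function('v')(-190), m)) = Mul(Add(12710, 43155), Add(0, Mul(2, Pow(2445, Rational(1, 2))))) = Mul(55865, Mul(2, Pow(2445, Rational(1, 2)))) = Mul(111730, Pow(2445, Rational(1, 2)))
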